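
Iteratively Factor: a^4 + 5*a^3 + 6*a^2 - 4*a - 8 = (a - 1)*(a^3 + 6*a^2 + 12*a + 8) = (a - 1)*(a + 2)*(a^2 + 4*a + 4) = (a - 1)*(a + 2)^2*(a + 2)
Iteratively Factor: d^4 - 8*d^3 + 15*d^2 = (d - 5)*(d^3 - 3*d^2) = (d - 5)*(d - 3)*(d^2) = d*(d - 5)*(d - 3)*(d)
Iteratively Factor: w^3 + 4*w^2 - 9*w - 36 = (w - 3)*(w^2 + 7*w + 12) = (w - 3)*(w + 4)*(w + 3)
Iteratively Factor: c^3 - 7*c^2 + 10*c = (c)*(c^2 - 7*c + 10) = c*(c - 2)*(c - 5)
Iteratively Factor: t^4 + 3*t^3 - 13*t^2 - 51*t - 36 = (t + 1)*(t^3 + 2*t^2 - 15*t - 36) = (t - 4)*(t + 1)*(t^2 + 6*t + 9) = (t - 4)*(t + 1)*(t + 3)*(t + 3)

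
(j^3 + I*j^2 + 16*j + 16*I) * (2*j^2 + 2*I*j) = 2*j^5 + 4*I*j^4 + 30*j^3 + 64*I*j^2 - 32*j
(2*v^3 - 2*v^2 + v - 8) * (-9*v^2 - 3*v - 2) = -18*v^5 + 12*v^4 - 7*v^3 + 73*v^2 + 22*v + 16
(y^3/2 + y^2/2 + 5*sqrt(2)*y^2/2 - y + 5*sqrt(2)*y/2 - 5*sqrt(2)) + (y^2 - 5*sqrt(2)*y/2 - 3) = y^3/2 + 3*y^2/2 + 5*sqrt(2)*y^2/2 - y - 5*sqrt(2) - 3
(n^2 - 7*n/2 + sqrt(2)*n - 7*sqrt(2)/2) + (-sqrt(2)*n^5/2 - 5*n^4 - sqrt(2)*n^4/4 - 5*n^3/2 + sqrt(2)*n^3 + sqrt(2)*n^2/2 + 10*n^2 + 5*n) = -sqrt(2)*n^5/2 - 5*n^4 - sqrt(2)*n^4/4 - 5*n^3/2 + sqrt(2)*n^3 + sqrt(2)*n^2/2 + 11*n^2 + sqrt(2)*n + 3*n/2 - 7*sqrt(2)/2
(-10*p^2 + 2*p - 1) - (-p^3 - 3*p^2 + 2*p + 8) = p^3 - 7*p^2 - 9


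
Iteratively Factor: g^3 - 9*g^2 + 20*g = (g - 4)*(g^2 - 5*g) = (g - 5)*(g - 4)*(g)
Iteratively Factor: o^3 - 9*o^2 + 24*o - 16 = (o - 1)*(o^2 - 8*o + 16) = (o - 4)*(o - 1)*(o - 4)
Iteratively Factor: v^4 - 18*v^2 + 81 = (v + 3)*(v^3 - 3*v^2 - 9*v + 27) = (v + 3)^2*(v^2 - 6*v + 9) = (v - 3)*(v + 3)^2*(v - 3)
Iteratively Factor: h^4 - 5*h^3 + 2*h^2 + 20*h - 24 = (h - 3)*(h^3 - 2*h^2 - 4*h + 8) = (h - 3)*(h - 2)*(h^2 - 4) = (h - 3)*(h - 2)^2*(h + 2)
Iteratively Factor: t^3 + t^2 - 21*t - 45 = (t - 5)*(t^2 + 6*t + 9) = (t - 5)*(t + 3)*(t + 3)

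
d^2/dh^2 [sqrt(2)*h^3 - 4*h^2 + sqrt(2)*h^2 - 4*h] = 6*sqrt(2)*h - 8 + 2*sqrt(2)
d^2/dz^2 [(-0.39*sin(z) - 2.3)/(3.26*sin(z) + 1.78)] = (22.180388*sin(z)^2 - 12.110764*sin(z) - 44.360776)/(34.645976*sin(z)^3 + 56.751384*sin(z)^2 + 30.986952*sin(z) + 5.639752)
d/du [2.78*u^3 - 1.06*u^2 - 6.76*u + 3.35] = 8.34*u^2 - 2.12*u - 6.76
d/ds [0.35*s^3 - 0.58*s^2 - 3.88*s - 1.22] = 1.05*s^2 - 1.16*s - 3.88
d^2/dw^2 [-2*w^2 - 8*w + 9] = -4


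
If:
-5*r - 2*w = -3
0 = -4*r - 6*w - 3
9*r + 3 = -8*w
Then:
No Solution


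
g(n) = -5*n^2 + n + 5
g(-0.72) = 1.69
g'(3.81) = -37.10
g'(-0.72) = 8.20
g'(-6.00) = 61.00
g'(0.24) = -1.40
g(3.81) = -63.77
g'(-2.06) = 21.60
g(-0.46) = 3.48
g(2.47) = -23.03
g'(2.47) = -23.70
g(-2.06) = -18.28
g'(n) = 1 - 10*n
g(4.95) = -112.56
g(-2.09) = -18.93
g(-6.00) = -181.00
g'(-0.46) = 5.60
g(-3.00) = -43.00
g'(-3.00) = 31.00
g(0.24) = 4.95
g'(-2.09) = 21.90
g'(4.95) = -48.50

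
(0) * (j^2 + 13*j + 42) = 0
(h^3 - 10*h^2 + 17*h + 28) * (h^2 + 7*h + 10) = h^5 - 3*h^4 - 43*h^3 + 47*h^2 + 366*h + 280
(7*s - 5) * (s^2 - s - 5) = 7*s^3 - 12*s^2 - 30*s + 25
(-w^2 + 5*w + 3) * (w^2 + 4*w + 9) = -w^4 + w^3 + 14*w^2 + 57*w + 27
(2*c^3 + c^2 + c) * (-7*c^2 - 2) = -14*c^5 - 7*c^4 - 11*c^3 - 2*c^2 - 2*c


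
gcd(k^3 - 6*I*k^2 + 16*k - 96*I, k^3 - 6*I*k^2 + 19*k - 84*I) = k + 4*I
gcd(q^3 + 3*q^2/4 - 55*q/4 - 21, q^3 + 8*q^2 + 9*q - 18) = q + 3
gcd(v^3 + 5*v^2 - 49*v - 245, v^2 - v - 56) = v + 7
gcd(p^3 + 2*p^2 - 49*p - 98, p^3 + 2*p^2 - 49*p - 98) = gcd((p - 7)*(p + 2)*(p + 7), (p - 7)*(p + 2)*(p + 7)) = p^3 + 2*p^2 - 49*p - 98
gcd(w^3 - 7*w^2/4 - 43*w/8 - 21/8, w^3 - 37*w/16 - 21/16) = w^2 + 7*w/4 + 3/4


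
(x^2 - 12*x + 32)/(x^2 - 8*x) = (x - 4)/x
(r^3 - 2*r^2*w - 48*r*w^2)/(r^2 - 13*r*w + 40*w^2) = r*(r + 6*w)/(r - 5*w)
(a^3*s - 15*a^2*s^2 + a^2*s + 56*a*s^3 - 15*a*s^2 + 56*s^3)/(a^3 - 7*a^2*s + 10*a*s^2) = s*(a^3 - 15*a^2*s + a^2 + 56*a*s^2 - 15*a*s + 56*s^2)/(a*(a^2 - 7*a*s + 10*s^2))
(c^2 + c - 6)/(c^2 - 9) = (c - 2)/(c - 3)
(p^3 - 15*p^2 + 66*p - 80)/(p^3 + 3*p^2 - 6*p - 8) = (p^2 - 13*p + 40)/(p^2 + 5*p + 4)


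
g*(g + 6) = g^2 + 6*g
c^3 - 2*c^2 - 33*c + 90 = (c - 5)*(c - 3)*(c + 6)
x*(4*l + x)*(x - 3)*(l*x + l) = 4*l^2*x^3 - 8*l^2*x^2 - 12*l^2*x + l*x^4 - 2*l*x^3 - 3*l*x^2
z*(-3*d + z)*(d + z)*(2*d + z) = -6*d^3*z - 7*d^2*z^2 + z^4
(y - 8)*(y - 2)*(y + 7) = y^3 - 3*y^2 - 54*y + 112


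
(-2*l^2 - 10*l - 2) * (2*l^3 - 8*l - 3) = -4*l^5 - 20*l^4 + 12*l^3 + 86*l^2 + 46*l + 6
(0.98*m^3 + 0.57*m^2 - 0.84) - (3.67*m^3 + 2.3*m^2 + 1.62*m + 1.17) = -2.69*m^3 - 1.73*m^2 - 1.62*m - 2.01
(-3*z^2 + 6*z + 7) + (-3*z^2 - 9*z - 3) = -6*z^2 - 3*z + 4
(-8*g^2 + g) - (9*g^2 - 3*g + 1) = -17*g^2 + 4*g - 1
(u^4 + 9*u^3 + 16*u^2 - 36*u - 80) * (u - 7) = u^5 + 2*u^4 - 47*u^3 - 148*u^2 + 172*u + 560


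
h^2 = h^2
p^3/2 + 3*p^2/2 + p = p*(p/2 + 1/2)*(p + 2)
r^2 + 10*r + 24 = (r + 4)*(r + 6)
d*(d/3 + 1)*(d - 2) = d^3/3 + d^2/3 - 2*d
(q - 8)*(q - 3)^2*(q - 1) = q^4 - 15*q^3 + 71*q^2 - 129*q + 72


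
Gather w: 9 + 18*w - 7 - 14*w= 4*w + 2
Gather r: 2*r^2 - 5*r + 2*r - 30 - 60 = 2*r^2 - 3*r - 90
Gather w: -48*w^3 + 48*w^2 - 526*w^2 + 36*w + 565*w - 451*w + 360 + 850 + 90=-48*w^3 - 478*w^2 + 150*w + 1300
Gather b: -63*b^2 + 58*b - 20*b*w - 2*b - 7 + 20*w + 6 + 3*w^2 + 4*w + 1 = -63*b^2 + b*(56 - 20*w) + 3*w^2 + 24*w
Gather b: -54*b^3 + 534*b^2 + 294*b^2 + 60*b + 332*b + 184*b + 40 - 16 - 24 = -54*b^3 + 828*b^2 + 576*b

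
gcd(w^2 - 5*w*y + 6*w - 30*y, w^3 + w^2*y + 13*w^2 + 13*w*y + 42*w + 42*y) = w + 6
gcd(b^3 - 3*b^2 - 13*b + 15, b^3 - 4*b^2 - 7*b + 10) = b^2 - 6*b + 5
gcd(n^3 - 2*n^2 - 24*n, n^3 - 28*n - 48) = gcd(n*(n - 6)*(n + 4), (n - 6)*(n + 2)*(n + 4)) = n^2 - 2*n - 24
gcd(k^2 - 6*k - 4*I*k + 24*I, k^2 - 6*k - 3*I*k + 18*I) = k - 6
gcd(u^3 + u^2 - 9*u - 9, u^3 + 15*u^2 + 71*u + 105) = u + 3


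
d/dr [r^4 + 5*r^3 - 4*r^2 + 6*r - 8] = 4*r^3 + 15*r^2 - 8*r + 6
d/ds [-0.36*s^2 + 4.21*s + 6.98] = 4.21 - 0.72*s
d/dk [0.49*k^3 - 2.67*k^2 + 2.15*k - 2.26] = 1.47*k^2 - 5.34*k + 2.15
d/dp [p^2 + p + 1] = 2*p + 1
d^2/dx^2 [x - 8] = 0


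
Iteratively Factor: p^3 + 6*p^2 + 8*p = (p + 4)*(p^2 + 2*p) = p*(p + 4)*(p + 2)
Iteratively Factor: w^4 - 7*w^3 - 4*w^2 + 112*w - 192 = (w - 4)*(w^3 - 3*w^2 - 16*w + 48) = (w - 4)*(w - 3)*(w^2 - 16) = (w - 4)^2*(w - 3)*(w + 4)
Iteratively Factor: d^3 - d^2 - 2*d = (d + 1)*(d^2 - 2*d) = d*(d + 1)*(d - 2)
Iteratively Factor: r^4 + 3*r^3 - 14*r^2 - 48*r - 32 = (r - 4)*(r^3 + 7*r^2 + 14*r + 8) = (r - 4)*(r + 2)*(r^2 + 5*r + 4) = (r - 4)*(r + 2)*(r + 4)*(r + 1)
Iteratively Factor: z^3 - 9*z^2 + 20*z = (z - 5)*(z^2 - 4*z) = (z - 5)*(z - 4)*(z)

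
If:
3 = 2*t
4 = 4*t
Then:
No Solution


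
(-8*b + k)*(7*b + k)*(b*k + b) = -56*b^3*k - 56*b^3 - b^2*k^2 - b^2*k + b*k^3 + b*k^2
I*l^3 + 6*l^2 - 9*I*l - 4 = (l - 4*I)*(l - I)*(I*l + 1)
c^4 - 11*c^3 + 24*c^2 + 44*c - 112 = (c - 7)*(c - 4)*(c - 2)*(c + 2)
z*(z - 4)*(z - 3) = z^3 - 7*z^2 + 12*z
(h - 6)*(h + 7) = h^2 + h - 42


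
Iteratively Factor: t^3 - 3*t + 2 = (t - 1)*(t^2 + t - 2) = (t - 1)*(t + 2)*(t - 1)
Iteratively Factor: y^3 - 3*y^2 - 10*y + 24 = (y - 2)*(y^2 - y - 12) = (y - 2)*(y + 3)*(y - 4)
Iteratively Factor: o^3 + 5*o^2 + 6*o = (o + 2)*(o^2 + 3*o) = (o + 2)*(o + 3)*(o)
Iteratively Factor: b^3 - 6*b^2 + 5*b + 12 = (b + 1)*(b^2 - 7*b + 12) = (b - 4)*(b + 1)*(b - 3)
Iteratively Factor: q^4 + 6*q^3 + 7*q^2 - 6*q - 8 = (q + 4)*(q^3 + 2*q^2 - q - 2) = (q + 1)*(q + 4)*(q^2 + q - 2) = (q - 1)*(q + 1)*(q + 4)*(q + 2)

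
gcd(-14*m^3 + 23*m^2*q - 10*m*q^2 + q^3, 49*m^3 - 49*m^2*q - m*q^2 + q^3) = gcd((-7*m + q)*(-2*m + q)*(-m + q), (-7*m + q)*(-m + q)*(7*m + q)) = 7*m^2 - 8*m*q + q^2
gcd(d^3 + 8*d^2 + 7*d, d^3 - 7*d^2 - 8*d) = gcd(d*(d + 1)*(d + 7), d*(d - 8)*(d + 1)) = d^2 + d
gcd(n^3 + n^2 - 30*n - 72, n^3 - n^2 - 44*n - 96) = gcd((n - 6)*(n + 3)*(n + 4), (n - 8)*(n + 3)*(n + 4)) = n^2 + 7*n + 12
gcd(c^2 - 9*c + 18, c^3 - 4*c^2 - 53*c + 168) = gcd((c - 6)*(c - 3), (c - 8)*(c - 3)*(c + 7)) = c - 3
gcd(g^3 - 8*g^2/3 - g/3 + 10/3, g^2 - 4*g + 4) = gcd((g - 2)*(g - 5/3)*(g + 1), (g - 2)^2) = g - 2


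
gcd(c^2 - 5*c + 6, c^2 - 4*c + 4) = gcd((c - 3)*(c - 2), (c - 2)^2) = c - 2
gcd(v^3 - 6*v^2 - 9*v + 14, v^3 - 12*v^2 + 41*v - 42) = v - 7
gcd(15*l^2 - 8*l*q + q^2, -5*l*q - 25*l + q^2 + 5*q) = -5*l + q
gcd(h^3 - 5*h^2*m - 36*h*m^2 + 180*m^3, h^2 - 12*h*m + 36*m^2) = h - 6*m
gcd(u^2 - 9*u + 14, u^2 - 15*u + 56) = u - 7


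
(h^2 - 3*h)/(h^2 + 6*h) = (h - 3)/(h + 6)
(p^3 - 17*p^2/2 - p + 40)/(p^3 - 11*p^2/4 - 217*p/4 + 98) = 2*(2*p^2 - p - 10)/(4*p^2 + 21*p - 49)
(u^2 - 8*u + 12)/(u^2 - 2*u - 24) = (u - 2)/(u + 4)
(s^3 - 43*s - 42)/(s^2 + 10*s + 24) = (s^2 - 6*s - 7)/(s + 4)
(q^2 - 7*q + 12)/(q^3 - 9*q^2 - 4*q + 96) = (q - 3)/(q^2 - 5*q - 24)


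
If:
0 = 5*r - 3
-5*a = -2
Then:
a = 2/5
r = 3/5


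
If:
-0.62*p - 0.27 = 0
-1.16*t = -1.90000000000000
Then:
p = -0.44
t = 1.64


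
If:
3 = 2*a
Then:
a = 3/2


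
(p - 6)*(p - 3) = p^2 - 9*p + 18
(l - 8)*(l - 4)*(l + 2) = l^3 - 10*l^2 + 8*l + 64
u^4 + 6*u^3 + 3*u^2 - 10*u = u*(u - 1)*(u + 2)*(u + 5)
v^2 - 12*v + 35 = (v - 7)*(v - 5)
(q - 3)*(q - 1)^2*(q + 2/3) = q^4 - 13*q^3/3 + 11*q^2/3 + 5*q/3 - 2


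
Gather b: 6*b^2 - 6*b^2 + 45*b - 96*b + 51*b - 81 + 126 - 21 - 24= 0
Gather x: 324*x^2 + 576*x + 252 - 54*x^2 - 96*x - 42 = 270*x^2 + 480*x + 210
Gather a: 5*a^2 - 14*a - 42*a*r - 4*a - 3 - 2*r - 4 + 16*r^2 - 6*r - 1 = 5*a^2 + a*(-42*r - 18) + 16*r^2 - 8*r - 8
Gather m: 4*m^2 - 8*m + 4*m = 4*m^2 - 4*m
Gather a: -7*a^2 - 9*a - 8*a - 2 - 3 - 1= -7*a^2 - 17*a - 6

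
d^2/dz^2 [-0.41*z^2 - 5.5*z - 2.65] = -0.820000000000000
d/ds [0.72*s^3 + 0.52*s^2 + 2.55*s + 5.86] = 2.16*s^2 + 1.04*s + 2.55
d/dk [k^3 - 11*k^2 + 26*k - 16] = 3*k^2 - 22*k + 26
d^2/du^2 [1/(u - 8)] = 2/(u - 8)^3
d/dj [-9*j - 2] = -9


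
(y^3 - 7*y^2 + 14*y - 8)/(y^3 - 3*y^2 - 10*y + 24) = (y - 1)/(y + 3)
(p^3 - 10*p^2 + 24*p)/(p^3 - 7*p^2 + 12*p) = (p - 6)/(p - 3)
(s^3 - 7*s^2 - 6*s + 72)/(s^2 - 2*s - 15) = (s^2 - 10*s + 24)/(s - 5)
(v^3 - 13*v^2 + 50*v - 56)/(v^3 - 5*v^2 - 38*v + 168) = (v - 2)/(v + 6)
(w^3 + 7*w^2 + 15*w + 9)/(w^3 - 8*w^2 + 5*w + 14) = (w^2 + 6*w + 9)/(w^2 - 9*w + 14)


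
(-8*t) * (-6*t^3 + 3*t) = 48*t^4 - 24*t^2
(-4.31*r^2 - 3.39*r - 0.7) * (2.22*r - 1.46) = -9.5682*r^3 - 1.2332*r^2 + 3.3954*r + 1.022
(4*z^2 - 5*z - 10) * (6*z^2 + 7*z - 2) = 24*z^4 - 2*z^3 - 103*z^2 - 60*z + 20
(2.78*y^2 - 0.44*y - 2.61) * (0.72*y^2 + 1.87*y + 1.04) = 2.0016*y^4 + 4.8818*y^3 + 0.1892*y^2 - 5.3383*y - 2.7144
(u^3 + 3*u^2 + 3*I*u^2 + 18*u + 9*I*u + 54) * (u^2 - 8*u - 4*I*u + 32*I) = u^5 - 5*u^4 - I*u^4 + 6*u^3 + 5*I*u^3 - 150*u^2 - 48*I*u^2 - 720*u + 360*I*u + 1728*I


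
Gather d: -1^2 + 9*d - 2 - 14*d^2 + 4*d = -14*d^2 + 13*d - 3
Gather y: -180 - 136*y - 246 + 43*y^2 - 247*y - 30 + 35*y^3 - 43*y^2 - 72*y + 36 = 35*y^3 - 455*y - 420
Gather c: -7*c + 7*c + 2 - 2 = 0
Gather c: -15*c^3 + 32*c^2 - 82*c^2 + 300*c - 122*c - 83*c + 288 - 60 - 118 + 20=-15*c^3 - 50*c^2 + 95*c + 130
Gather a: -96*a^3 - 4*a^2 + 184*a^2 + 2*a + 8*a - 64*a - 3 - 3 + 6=-96*a^3 + 180*a^2 - 54*a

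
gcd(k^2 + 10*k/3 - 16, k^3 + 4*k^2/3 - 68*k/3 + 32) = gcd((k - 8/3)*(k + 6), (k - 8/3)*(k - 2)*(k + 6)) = k^2 + 10*k/3 - 16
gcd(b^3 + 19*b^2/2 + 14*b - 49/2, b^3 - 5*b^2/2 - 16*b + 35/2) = b^2 + 5*b/2 - 7/2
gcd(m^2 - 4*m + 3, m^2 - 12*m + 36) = 1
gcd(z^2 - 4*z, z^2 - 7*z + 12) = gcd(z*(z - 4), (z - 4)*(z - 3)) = z - 4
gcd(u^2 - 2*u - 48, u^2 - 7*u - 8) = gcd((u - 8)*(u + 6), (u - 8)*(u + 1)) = u - 8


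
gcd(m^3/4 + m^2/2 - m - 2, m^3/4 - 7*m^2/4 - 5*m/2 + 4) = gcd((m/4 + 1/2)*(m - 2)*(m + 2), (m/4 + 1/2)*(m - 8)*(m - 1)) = m + 2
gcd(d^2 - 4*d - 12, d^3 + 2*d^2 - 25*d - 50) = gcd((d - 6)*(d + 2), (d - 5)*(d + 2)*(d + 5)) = d + 2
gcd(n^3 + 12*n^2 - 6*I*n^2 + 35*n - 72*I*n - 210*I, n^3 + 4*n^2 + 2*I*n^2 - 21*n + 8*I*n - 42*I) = n + 7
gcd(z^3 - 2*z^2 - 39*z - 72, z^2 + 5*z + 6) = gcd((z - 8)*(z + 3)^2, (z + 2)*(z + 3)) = z + 3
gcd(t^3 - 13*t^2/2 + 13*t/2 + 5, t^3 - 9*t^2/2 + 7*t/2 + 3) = t^2 - 3*t/2 - 1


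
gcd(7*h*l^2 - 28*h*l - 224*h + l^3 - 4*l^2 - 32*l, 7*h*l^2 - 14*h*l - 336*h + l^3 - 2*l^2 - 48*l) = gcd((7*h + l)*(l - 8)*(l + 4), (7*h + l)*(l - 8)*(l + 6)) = 7*h*l - 56*h + l^2 - 8*l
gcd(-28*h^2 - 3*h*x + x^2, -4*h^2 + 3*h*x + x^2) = 4*h + x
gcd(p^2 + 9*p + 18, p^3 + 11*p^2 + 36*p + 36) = p^2 + 9*p + 18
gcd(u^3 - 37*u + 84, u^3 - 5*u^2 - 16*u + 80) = u - 4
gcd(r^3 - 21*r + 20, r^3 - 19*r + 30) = r + 5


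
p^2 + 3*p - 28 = (p - 4)*(p + 7)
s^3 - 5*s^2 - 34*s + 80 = (s - 8)*(s - 2)*(s + 5)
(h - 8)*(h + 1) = h^2 - 7*h - 8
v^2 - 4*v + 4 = (v - 2)^2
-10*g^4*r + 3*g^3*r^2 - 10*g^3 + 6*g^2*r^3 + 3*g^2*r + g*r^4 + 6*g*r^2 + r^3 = (-g + r)*(2*g + r)*(5*g + r)*(g*r + 1)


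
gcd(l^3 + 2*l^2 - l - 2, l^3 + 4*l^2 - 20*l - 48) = l + 2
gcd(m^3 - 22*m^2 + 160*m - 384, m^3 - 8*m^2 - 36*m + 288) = m^2 - 14*m + 48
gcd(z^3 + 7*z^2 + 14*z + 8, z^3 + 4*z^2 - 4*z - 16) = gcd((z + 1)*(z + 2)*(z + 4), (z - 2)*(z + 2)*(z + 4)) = z^2 + 6*z + 8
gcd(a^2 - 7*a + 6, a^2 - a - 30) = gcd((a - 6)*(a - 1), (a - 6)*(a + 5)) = a - 6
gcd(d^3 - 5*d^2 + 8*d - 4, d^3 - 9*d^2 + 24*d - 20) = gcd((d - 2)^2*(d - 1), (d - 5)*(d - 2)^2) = d^2 - 4*d + 4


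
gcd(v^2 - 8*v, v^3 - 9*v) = v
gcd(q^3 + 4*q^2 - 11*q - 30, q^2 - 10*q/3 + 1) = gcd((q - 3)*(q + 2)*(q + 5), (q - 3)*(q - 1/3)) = q - 3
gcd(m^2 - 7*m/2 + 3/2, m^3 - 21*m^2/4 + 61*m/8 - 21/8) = m^2 - 7*m/2 + 3/2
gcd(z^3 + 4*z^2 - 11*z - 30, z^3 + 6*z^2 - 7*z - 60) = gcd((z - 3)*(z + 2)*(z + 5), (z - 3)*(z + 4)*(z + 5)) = z^2 + 2*z - 15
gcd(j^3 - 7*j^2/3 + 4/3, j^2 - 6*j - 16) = 1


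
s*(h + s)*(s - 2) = h*s^2 - 2*h*s + s^3 - 2*s^2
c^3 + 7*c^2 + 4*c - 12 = (c - 1)*(c + 2)*(c + 6)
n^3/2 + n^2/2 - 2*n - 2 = (n/2 + 1)*(n - 2)*(n + 1)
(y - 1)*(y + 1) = y^2 - 1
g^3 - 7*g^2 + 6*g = g*(g - 6)*(g - 1)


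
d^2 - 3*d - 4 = (d - 4)*(d + 1)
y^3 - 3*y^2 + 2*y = y*(y - 2)*(y - 1)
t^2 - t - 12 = (t - 4)*(t + 3)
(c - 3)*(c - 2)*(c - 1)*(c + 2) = c^4 - 4*c^3 - c^2 + 16*c - 12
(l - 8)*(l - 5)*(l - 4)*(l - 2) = l^4 - 19*l^3 + 126*l^2 - 344*l + 320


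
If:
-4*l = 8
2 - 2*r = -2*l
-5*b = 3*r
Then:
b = 3/5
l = -2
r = -1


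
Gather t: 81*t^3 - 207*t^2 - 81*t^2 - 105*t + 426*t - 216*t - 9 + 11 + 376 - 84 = 81*t^3 - 288*t^2 + 105*t + 294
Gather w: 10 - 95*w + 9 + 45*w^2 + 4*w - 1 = 45*w^2 - 91*w + 18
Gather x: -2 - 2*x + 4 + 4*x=2*x + 2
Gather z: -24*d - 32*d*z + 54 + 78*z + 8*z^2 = -24*d + 8*z^2 + z*(78 - 32*d) + 54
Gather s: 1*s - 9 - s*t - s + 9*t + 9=-s*t + 9*t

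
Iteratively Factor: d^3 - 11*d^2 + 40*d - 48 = (d - 4)*(d^2 - 7*d + 12) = (d - 4)^2*(d - 3)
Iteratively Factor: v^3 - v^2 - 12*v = (v)*(v^2 - v - 12) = v*(v + 3)*(v - 4)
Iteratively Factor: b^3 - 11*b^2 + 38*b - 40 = (b - 2)*(b^2 - 9*b + 20) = (b - 4)*(b - 2)*(b - 5)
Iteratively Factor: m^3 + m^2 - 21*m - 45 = (m + 3)*(m^2 - 2*m - 15) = (m + 3)^2*(m - 5)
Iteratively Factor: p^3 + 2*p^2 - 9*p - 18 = (p - 3)*(p^2 + 5*p + 6) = (p - 3)*(p + 3)*(p + 2)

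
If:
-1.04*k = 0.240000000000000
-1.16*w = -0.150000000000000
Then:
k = -0.23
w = 0.13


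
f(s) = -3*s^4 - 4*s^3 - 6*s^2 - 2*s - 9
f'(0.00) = -2.00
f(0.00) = -9.00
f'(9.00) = -9830.00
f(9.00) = -23112.00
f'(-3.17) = 297.71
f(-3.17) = -238.47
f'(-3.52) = 414.93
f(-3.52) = -362.41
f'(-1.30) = 19.68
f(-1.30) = -16.32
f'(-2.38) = 120.36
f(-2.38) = -80.56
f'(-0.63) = 3.80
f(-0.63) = -9.59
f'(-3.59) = 441.64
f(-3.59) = -392.38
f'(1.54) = -92.77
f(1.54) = -57.79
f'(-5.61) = 1806.36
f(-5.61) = -2451.86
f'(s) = -12*s^3 - 12*s^2 - 12*s - 2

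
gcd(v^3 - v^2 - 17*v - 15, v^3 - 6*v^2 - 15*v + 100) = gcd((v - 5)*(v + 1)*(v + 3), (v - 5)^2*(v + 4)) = v - 5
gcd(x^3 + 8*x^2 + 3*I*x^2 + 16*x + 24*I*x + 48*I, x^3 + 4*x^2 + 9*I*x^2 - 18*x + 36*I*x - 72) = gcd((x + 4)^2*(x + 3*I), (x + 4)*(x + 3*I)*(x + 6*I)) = x^2 + x*(4 + 3*I) + 12*I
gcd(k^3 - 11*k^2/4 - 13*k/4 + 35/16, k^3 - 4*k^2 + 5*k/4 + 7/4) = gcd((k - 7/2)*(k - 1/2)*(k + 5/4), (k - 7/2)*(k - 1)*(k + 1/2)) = k - 7/2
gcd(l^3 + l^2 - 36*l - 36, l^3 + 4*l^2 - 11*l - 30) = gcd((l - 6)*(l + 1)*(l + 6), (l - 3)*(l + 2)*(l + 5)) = 1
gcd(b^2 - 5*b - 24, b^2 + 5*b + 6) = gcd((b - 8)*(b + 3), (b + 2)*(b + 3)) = b + 3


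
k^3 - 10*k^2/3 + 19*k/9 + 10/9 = (k - 2)*(k - 5/3)*(k + 1/3)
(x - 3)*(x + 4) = x^2 + x - 12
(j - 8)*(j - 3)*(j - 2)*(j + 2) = j^4 - 11*j^3 + 20*j^2 + 44*j - 96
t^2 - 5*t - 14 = (t - 7)*(t + 2)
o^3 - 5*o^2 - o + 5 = (o - 5)*(o - 1)*(o + 1)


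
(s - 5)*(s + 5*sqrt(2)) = s^2 - 5*s + 5*sqrt(2)*s - 25*sqrt(2)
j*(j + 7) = j^2 + 7*j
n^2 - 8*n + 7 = (n - 7)*(n - 1)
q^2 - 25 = (q - 5)*(q + 5)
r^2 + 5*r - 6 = (r - 1)*(r + 6)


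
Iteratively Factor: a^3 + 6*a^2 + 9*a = (a + 3)*(a^2 + 3*a) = (a + 3)^2*(a)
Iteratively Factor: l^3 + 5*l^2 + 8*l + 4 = (l + 2)*(l^2 + 3*l + 2) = (l + 1)*(l + 2)*(l + 2)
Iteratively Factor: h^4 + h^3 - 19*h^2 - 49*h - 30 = (h + 3)*(h^3 - 2*h^2 - 13*h - 10) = (h - 5)*(h + 3)*(h^2 + 3*h + 2) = (h - 5)*(h + 2)*(h + 3)*(h + 1)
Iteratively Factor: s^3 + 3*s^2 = (s)*(s^2 + 3*s) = s^2*(s + 3)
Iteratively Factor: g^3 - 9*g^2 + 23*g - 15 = (g - 3)*(g^2 - 6*g + 5) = (g - 5)*(g - 3)*(g - 1)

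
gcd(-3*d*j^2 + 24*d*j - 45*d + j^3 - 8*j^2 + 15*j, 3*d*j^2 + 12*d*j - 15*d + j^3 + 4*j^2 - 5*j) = 1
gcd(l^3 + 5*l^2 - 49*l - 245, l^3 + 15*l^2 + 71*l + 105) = l^2 + 12*l + 35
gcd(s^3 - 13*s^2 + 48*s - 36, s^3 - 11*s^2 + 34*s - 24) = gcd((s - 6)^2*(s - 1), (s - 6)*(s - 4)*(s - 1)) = s^2 - 7*s + 6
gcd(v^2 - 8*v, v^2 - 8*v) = v^2 - 8*v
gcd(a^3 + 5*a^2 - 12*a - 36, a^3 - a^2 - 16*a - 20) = a + 2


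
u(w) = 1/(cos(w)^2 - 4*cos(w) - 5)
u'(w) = (2*sin(w)*cos(w) - 4*sin(w))/(cos(w)^2 - 4*cos(w) - 5)^2 = 2*(cos(w) - 2)*sin(w)/(sin(w)^2 + 4*cos(w) + 4)^2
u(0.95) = -0.14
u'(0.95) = -0.05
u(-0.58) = -0.13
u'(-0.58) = 0.02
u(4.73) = -0.20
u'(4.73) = 0.15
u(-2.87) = -4.57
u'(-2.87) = 33.28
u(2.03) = -0.33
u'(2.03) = -0.48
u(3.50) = -2.65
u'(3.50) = 14.48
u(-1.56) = -0.20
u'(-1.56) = 0.16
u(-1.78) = -0.24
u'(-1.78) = 0.25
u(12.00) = -0.13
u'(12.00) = 0.02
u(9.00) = -1.90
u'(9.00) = -8.69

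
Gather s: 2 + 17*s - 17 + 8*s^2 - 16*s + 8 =8*s^2 + s - 7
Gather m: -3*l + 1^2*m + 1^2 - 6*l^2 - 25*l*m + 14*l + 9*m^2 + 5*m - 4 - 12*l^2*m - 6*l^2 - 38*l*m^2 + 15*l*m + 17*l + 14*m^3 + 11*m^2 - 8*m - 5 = -12*l^2 + 28*l + 14*m^3 + m^2*(20 - 38*l) + m*(-12*l^2 - 10*l - 2) - 8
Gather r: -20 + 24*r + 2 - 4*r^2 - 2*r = -4*r^2 + 22*r - 18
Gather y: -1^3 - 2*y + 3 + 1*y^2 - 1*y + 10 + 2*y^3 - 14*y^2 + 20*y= 2*y^3 - 13*y^2 + 17*y + 12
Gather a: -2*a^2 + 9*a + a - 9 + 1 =-2*a^2 + 10*a - 8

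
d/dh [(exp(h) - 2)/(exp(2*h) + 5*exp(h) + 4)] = (-(exp(h) - 2)*(2*exp(h) + 5) + exp(2*h) + 5*exp(h) + 4)*exp(h)/(exp(2*h) + 5*exp(h) + 4)^2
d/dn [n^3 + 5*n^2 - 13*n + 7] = 3*n^2 + 10*n - 13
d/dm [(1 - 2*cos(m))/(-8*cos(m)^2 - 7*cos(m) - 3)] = (16*cos(m)^2 - 16*cos(m) - 13)*sin(m)/(-8*sin(m)^2 + 7*cos(m) + 11)^2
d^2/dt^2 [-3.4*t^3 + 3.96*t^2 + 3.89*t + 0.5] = 7.92 - 20.4*t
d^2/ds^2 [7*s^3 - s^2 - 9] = 42*s - 2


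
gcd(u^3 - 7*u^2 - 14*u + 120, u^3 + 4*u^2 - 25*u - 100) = u^2 - u - 20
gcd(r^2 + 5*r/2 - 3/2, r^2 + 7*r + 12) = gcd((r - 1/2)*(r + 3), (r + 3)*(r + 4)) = r + 3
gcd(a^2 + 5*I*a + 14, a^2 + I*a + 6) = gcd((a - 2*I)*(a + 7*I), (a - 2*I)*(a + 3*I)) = a - 2*I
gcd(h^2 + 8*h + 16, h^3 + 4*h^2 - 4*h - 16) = h + 4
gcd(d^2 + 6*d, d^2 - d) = d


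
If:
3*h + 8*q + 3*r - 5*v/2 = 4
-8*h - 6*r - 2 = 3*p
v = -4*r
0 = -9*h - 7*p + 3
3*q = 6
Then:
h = 205/251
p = -156/251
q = 2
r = -279/251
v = 1116/251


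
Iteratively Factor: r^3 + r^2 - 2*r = (r + 2)*(r^2 - r) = (r - 1)*(r + 2)*(r)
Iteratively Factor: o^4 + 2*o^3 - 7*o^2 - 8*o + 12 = (o + 2)*(o^3 - 7*o + 6) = (o - 2)*(o + 2)*(o^2 + 2*o - 3) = (o - 2)*(o - 1)*(o + 2)*(o + 3)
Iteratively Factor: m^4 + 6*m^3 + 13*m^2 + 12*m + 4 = (m + 1)*(m^3 + 5*m^2 + 8*m + 4) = (m + 1)*(m + 2)*(m^2 + 3*m + 2) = (m + 1)^2*(m + 2)*(m + 2)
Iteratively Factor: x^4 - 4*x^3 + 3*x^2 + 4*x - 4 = (x - 2)*(x^3 - 2*x^2 - x + 2) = (x - 2)*(x - 1)*(x^2 - x - 2) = (x - 2)^2*(x - 1)*(x + 1)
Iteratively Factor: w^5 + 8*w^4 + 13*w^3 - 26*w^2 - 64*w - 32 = (w + 1)*(w^4 + 7*w^3 + 6*w^2 - 32*w - 32) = (w + 1)*(w + 4)*(w^3 + 3*w^2 - 6*w - 8) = (w - 2)*(w + 1)*(w + 4)*(w^2 + 5*w + 4) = (w - 2)*(w + 1)*(w + 4)^2*(w + 1)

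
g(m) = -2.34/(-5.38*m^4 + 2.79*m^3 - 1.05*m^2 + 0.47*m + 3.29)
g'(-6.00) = 0.00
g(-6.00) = 0.00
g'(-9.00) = 0.00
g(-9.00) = 0.00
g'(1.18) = -5.01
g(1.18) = 0.68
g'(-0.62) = 18.38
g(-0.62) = -2.06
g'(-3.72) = 0.00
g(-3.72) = 0.00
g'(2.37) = -0.03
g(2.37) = 0.02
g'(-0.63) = 23.06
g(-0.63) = -2.27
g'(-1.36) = 0.28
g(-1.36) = 0.09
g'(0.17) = 0.05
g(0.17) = -0.70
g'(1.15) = -7.44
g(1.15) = 0.86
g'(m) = -2.34*(21.52*m^3 - 8.37*m^2 + 2.1*m - 0.47)/(-5.38*m^4 + 2.79*m^3 - 1.05*m^2 + 0.47*m + 3.29)^2 = (-50.3568*m^3 + 19.5858*m^2 - 4.914*m + 1.0998)/(-5.38*m^4 + 2.79*m^3 - 1.05*m^2 + 0.47*m + 3.29)^2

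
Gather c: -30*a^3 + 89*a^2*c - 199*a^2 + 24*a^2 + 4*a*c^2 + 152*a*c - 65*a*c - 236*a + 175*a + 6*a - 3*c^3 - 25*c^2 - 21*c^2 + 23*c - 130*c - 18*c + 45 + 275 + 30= -30*a^3 - 175*a^2 - 55*a - 3*c^3 + c^2*(4*a - 46) + c*(89*a^2 + 87*a - 125) + 350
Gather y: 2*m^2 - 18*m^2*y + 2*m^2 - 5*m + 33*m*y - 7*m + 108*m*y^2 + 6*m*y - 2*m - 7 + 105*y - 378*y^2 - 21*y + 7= 4*m^2 - 14*m + y^2*(108*m - 378) + y*(-18*m^2 + 39*m + 84)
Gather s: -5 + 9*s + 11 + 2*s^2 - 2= 2*s^2 + 9*s + 4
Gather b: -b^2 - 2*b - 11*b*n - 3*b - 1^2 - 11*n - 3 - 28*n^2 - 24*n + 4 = -b^2 + b*(-11*n - 5) - 28*n^2 - 35*n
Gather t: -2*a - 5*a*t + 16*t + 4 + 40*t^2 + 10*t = -2*a + 40*t^2 + t*(26 - 5*a) + 4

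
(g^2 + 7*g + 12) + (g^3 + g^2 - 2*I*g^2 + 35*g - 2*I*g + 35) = g^3 + 2*g^2 - 2*I*g^2 + 42*g - 2*I*g + 47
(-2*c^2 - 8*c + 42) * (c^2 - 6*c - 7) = -2*c^4 + 4*c^3 + 104*c^2 - 196*c - 294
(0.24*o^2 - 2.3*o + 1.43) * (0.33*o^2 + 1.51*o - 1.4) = 0.0792*o^4 - 0.3966*o^3 - 3.3371*o^2 + 5.3793*o - 2.002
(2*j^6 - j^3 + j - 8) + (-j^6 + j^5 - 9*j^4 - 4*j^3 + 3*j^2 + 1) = j^6 + j^5 - 9*j^4 - 5*j^3 + 3*j^2 + j - 7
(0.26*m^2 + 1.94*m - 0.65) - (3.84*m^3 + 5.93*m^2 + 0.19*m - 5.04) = -3.84*m^3 - 5.67*m^2 + 1.75*m + 4.39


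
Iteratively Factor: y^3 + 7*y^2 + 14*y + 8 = (y + 2)*(y^2 + 5*y + 4) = (y + 2)*(y + 4)*(y + 1)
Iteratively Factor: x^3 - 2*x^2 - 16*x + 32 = (x - 2)*(x^2 - 16) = (x - 4)*(x - 2)*(x + 4)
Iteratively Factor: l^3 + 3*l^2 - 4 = (l - 1)*(l^2 + 4*l + 4) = (l - 1)*(l + 2)*(l + 2)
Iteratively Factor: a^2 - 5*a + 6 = (a - 3)*(a - 2)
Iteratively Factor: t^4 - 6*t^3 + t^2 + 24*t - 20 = (t + 2)*(t^3 - 8*t^2 + 17*t - 10) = (t - 2)*(t + 2)*(t^2 - 6*t + 5) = (t - 2)*(t - 1)*(t + 2)*(t - 5)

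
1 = 1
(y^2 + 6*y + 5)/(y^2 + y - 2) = (y^2 + 6*y + 5)/(y^2 + y - 2)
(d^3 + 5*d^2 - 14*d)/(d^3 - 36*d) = (d^2 + 5*d - 14)/(d^2 - 36)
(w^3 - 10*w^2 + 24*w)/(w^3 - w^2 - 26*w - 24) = w*(w - 4)/(w^2 + 5*w + 4)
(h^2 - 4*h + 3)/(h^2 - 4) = (h^2 - 4*h + 3)/(h^2 - 4)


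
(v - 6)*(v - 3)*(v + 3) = v^3 - 6*v^2 - 9*v + 54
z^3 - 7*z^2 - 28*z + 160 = (z - 8)*(z - 4)*(z + 5)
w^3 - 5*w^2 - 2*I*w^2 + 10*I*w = w*(w - 5)*(w - 2*I)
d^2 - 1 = (d - 1)*(d + 1)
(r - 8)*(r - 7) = r^2 - 15*r + 56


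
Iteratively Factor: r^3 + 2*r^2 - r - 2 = (r - 1)*(r^2 + 3*r + 2) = (r - 1)*(r + 2)*(r + 1)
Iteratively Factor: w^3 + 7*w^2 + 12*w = (w)*(w^2 + 7*w + 12) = w*(w + 4)*(w + 3)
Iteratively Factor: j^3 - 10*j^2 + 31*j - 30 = (j - 5)*(j^2 - 5*j + 6) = (j - 5)*(j - 3)*(j - 2)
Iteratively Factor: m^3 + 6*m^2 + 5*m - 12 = (m - 1)*(m^2 + 7*m + 12) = (m - 1)*(m + 4)*(m + 3)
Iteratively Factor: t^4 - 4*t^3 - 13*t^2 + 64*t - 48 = (t - 3)*(t^3 - t^2 - 16*t + 16) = (t - 3)*(t + 4)*(t^2 - 5*t + 4) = (t - 3)*(t - 1)*(t + 4)*(t - 4)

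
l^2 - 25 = (l - 5)*(l + 5)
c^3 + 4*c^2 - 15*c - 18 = (c - 3)*(c + 1)*(c + 6)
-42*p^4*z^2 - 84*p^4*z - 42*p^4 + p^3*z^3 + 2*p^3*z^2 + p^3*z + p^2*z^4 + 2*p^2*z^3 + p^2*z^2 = (-6*p + z)*(7*p + z)*(p*z + p)^2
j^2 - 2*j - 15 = (j - 5)*(j + 3)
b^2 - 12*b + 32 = (b - 8)*(b - 4)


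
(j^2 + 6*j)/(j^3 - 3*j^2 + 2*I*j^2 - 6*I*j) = (j + 6)/(j^2 + j*(-3 + 2*I) - 6*I)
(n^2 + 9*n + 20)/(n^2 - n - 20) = (n + 5)/(n - 5)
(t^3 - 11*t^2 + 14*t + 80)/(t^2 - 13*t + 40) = t + 2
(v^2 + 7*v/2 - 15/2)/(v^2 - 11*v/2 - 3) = (-2*v^2 - 7*v + 15)/(-2*v^2 + 11*v + 6)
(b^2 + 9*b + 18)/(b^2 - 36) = (b + 3)/(b - 6)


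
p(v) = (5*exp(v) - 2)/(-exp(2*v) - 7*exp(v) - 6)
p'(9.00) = 0.00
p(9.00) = 0.00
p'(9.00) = 0.00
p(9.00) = 0.00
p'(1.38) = 0.03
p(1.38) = -0.36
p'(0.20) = -0.20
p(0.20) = -0.26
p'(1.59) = 0.07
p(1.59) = -0.35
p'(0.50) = -0.15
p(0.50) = -0.31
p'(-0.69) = -0.24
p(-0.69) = -0.05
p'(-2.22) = -0.11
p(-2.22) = 0.22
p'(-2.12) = -0.11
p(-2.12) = 0.20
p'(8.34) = 0.00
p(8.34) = -0.00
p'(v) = (5*exp(v) - 2)*(2*exp(2*v) + 7*exp(v))/(-exp(2*v) - 7*exp(v) - 6)^2 + 5*exp(v)/(-exp(2*v) - 7*exp(v) - 6) = (5*exp(2*v) - 4*exp(v) - 44)*exp(v)/(exp(4*v) + 14*exp(3*v) + 61*exp(2*v) + 84*exp(v) + 36)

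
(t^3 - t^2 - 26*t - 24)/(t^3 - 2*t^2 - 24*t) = (t + 1)/t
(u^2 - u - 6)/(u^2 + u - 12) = (u + 2)/(u + 4)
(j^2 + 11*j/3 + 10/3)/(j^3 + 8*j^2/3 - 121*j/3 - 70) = (j + 2)/(j^2 + j - 42)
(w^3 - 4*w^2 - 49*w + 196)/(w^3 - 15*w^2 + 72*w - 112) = (w + 7)/(w - 4)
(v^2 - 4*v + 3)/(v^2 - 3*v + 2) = (v - 3)/(v - 2)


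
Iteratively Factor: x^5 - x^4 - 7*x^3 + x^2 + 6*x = (x - 3)*(x^4 + 2*x^3 - x^2 - 2*x) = x*(x - 3)*(x^3 + 2*x^2 - x - 2) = x*(x - 3)*(x + 2)*(x^2 - 1) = x*(x - 3)*(x - 1)*(x + 2)*(x + 1)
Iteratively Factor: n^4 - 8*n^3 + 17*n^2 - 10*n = (n - 1)*(n^3 - 7*n^2 + 10*n) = (n - 2)*(n - 1)*(n^2 - 5*n) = n*(n - 2)*(n - 1)*(n - 5)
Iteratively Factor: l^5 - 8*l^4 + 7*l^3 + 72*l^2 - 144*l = (l)*(l^4 - 8*l^3 + 7*l^2 + 72*l - 144) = l*(l - 3)*(l^3 - 5*l^2 - 8*l + 48) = l*(l - 4)*(l - 3)*(l^2 - l - 12) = l*(l - 4)^2*(l - 3)*(l + 3)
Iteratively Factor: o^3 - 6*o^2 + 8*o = (o)*(o^2 - 6*o + 8) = o*(o - 2)*(o - 4)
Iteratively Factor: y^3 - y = (y)*(y^2 - 1) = y*(y + 1)*(y - 1)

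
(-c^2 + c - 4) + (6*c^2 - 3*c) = 5*c^2 - 2*c - 4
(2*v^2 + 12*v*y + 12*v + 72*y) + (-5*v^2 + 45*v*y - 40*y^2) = -3*v^2 + 57*v*y + 12*v - 40*y^2 + 72*y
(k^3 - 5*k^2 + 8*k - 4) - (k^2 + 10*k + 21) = k^3 - 6*k^2 - 2*k - 25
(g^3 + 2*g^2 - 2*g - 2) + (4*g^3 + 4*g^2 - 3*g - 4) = 5*g^3 + 6*g^2 - 5*g - 6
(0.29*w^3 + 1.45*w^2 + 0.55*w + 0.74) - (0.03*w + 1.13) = 0.29*w^3 + 1.45*w^2 + 0.52*w - 0.39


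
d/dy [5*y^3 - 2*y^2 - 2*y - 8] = 15*y^2 - 4*y - 2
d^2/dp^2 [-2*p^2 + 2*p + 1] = -4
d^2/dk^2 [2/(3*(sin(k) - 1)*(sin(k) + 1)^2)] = 2*(7*sin(k)/cos(k)^2 + 9 - 13/cos(k)^2)/(3*(sin(k) + 1)*cos(k)^2)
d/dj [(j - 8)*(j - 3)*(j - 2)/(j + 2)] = (2*j^3 - 7*j^2 - 52*j + 140)/(j^2 + 4*j + 4)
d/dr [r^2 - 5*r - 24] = 2*r - 5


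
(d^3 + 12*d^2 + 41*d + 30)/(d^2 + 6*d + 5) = d + 6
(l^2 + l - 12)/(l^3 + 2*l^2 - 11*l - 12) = 1/(l + 1)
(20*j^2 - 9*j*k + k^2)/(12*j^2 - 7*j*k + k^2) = (5*j - k)/(3*j - k)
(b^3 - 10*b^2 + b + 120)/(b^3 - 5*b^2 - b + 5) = (b^2 - 5*b - 24)/(b^2 - 1)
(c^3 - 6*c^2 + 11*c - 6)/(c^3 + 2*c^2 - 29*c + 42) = (c - 1)/(c + 7)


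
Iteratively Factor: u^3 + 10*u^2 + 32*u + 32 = (u + 4)*(u^2 + 6*u + 8) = (u + 2)*(u + 4)*(u + 4)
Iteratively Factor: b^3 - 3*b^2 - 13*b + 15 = (b - 1)*(b^2 - 2*b - 15) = (b - 5)*(b - 1)*(b + 3)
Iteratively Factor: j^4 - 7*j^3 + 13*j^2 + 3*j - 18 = (j - 2)*(j^3 - 5*j^2 + 3*j + 9) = (j - 3)*(j - 2)*(j^2 - 2*j - 3) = (j - 3)*(j - 2)*(j + 1)*(j - 3)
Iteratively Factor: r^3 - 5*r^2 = (r - 5)*(r^2) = r*(r - 5)*(r)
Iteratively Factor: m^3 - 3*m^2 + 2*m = (m - 1)*(m^2 - 2*m) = m*(m - 1)*(m - 2)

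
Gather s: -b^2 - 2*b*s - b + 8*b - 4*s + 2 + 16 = -b^2 + 7*b + s*(-2*b - 4) + 18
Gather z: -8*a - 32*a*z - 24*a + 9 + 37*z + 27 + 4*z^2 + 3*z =-32*a + 4*z^2 + z*(40 - 32*a) + 36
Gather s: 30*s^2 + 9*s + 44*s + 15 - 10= 30*s^2 + 53*s + 5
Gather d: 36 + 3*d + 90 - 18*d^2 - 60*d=-18*d^2 - 57*d + 126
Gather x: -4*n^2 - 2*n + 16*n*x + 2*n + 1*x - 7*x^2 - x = -4*n^2 + 16*n*x - 7*x^2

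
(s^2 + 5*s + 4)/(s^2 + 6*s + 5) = (s + 4)/(s + 5)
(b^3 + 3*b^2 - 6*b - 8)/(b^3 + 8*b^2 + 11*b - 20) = (b^2 - b - 2)/(b^2 + 4*b - 5)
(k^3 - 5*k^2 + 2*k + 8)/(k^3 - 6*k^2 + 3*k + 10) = (k - 4)/(k - 5)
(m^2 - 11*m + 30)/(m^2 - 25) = (m - 6)/(m + 5)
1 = 1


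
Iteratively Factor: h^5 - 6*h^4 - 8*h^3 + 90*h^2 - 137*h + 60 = (h - 5)*(h^4 - h^3 - 13*h^2 + 25*h - 12) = (h - 5)*(h - 3)*(h^3 + 2*h^2 - 7*h + 4) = (h - 5)*(h - 3)*(h - 1)*(h^2 + 3*h - 4) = (h - 5)*(h - 3)*(h - 1)*(h + 4)*(h - 1)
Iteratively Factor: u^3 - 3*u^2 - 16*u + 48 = (u - 3)*(u^2 - 16) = (u - 4)*(u - 3)*(u + 4)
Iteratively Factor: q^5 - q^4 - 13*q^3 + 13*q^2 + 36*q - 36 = (q + 2)*(q^4 - 3*q^3 - 7*q^2 + 27*q - 18) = (q - 3)*(q + 2)*(q^3 - 7*q + 6) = (q - 3)*(q + 2)*(q + 3)*(q^2 - 3*q + 2) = (q - 3)*(q - 1)*(q + 2)*(q + 3)*(q - 2)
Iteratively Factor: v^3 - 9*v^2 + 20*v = (v)*(v^2 - 9*v + 20) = v*(v - 4)*(v - 5)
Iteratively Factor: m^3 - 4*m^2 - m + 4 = (m + 1)*(m^2 - 5*m + 4) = (m - 1)*(m + 1)*(m - 4)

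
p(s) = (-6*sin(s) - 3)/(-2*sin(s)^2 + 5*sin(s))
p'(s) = (4*sin(s)*cos(s) - 5*cos(s))*(-6*sin(s) - 3)/(-2*sin(s)^2 + 5*sin(s))^2 - 6*cos(s)/(-2*sin(s)^2 + 5*sin(s))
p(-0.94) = -0.35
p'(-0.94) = 0.35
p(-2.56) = -0.09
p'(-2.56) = -1.34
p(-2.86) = 0.86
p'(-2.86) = -7.02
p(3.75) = -0.12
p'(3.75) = -1.19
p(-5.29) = -2.88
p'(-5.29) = -0.24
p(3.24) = 4.72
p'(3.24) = -61.33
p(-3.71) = -2.95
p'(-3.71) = -0.96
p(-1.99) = -0.40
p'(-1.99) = -0.17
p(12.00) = -0.07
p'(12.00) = 1.43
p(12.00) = -0.07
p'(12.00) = 1.43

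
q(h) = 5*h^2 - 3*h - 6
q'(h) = 10*h - 3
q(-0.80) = -0.40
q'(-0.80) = -11.00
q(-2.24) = 25.81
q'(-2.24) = -25.40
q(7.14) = 227.48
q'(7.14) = 68.40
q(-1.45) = 8.86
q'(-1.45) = -17.50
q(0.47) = -6.31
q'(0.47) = 1.70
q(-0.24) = -4.99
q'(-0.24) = -5.40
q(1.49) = 0.63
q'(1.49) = 11.90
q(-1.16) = 4.21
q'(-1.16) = -14.60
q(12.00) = 678.00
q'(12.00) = 117.00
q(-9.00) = 426.00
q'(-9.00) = -93.00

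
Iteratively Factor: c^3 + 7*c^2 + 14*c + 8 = (c + 1)*(c^2 + 6*c + 8) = (c + 1)*(c + 4)*(c + 2)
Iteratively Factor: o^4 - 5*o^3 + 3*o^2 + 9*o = (o - 3)*(o^3 - 2*o^2 - 3*o) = (o - 3)*(o + 1)*(o^2 - 3*o) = o*(o - 3)*(o + 1)*(o - 3)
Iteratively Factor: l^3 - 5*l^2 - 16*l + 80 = (l - 4)*(l^2 - l - 20) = (l - 4)*(l + 4)*(l - 5)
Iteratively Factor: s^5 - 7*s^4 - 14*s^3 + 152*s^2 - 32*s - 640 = (s - 5)*(s^4 - 2*s^3 - 24*s^2 + 32*s + 128) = (s - 5)*(s - 4)*(s^3 + 2*s^2 - 16*s - 32) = (s - 5)*(s - 4)*(s + 2)*(s^2 - 16) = (s - 5)*(s - 4)*(s + 2)*(s + 4)*(s - 4)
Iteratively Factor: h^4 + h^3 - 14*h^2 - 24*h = (h + 3)*(h^3 - 2*h^2 - 8*h) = (h + 2)*(h + 3)*(h^2 - 4*h) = (h - 4)*(h + 2)*(h + 3)*(h)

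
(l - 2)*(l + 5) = l^2 + 3*l - 10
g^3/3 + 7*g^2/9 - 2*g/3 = g*(g/3 + 1)*(g - 2/3)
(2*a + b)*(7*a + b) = 14*a^2 + 9*a*b + b^2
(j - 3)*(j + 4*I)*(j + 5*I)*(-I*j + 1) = -I*j^4 + 10*j^3 + 3*I*j^3 - 30*j^2 + 29*I*j^2 - 20*j - 87*I*j + 60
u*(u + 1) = u^2 + u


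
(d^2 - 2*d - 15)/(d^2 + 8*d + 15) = (d - 5)/(d + 5)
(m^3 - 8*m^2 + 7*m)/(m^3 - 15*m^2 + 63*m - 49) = m/(m - 7)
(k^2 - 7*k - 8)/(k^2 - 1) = (k - 8)/(k - 1)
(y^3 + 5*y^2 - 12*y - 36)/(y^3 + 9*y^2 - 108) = (y + 2)/(y + 6)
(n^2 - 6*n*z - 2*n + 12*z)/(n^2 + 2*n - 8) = (n - 6*z)/(n + 4)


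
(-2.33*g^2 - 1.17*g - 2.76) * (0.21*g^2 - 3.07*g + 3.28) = -0.4893*g^4 + 6.9074*g^3 - 4.6301*g^2 + 4.6356*g - 9.0528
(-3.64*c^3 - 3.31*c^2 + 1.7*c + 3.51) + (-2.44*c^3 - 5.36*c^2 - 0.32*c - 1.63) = -6.08*c^3 - 8.67*c^2 + 1.38*c + 1.88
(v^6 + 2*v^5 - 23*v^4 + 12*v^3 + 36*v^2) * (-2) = -2*v^6 - 4*v^5 + 46*v^4 - 24*v^3 - 72*v^2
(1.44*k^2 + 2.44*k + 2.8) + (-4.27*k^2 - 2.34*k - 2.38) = -2.83*k^2 + 0.1*k + 0.42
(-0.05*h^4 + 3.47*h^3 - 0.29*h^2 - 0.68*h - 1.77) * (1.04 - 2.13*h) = 0.1065*h^5 - 7.4431*h^4 + 4.2265*h^3 + 1.1468*h^2 + 3.0629*h - 1.8408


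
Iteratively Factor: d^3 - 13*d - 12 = (d + 3)*(d^2 - 3*d - 4) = (d + 1)*(d + 3)*(d - 4)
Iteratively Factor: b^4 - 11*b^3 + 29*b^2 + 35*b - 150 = (b - 5)*(b^3 - 6*b^2 - b + 30) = (b - 5)*(b + 2)*(b^2 - 8*b + 15) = (b - 5)*(b - 3)*(b + 2)*(b - 5)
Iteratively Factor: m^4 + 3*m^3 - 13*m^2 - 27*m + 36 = (m - 3)*(m^3 + 6*m^2 + 5*m - 12) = (m - 3)*(m + 4)*(m^2 + 2*m - 3) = (m - 3)*(m - 1)*(m + 4)*(m + 3)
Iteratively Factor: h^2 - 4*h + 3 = (h - 1)*(h - 3)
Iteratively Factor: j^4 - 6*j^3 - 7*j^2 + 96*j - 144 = (j + 4)*(j^3 - 10*j^2 + 33*j - 36) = (j - 3)*(j + 4)*(j^2 - 7*j + 12) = (j - 4)*(j - 3)*(j + 4)*(j - 3)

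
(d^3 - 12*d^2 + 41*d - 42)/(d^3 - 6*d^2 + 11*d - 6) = (d - 7)/(d - 1)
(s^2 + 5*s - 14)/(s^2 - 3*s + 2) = (s + 7)/(s - 1)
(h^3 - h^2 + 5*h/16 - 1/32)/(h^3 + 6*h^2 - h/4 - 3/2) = (16*h^2 - 8*h + 1)/(8*(2*h^2 + 13*h + 6))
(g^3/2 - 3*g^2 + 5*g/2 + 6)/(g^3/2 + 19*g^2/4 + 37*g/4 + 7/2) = 2*(g^3 - 6*g^2 + 5*g + 12)/(2*g^3 + 19*g^2 + 37*g + 14)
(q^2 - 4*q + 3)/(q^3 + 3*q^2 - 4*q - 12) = (q^2 - 4*q + 3)/(q^3 + 3*q^2 - 4*q - 12)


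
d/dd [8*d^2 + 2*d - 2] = 16*d + 2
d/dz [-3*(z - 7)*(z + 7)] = -6*z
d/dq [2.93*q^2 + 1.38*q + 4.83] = 5.86*q + 1.38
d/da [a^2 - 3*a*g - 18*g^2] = 2*a - 3*g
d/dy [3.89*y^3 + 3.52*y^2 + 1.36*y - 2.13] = 11.67*y^2 + 7.04*y + 1.36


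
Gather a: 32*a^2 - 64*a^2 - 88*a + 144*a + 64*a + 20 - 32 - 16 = -32*a^2 + 120*a - 28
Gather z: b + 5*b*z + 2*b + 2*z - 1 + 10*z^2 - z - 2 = 3*b + 10*z^2 + z*(5*b + 1) - 3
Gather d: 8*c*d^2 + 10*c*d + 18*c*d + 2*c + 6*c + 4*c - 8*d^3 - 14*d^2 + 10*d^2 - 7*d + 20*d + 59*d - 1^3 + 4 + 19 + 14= 12*c - 8*d^3 + d^2*(8*c - 4) + d*(28*c + 72) + 36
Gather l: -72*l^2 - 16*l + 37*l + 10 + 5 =-72*l^2 + 21*l + 15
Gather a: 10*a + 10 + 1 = 10*a + 11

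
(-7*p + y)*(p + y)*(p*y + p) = -7*p^3*y - 7*p^3 - 6*p^2*y^2 - 6*p^2*y + p*y^3 + p*y^2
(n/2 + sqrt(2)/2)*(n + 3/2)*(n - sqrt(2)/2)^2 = n^4/2 + 3*n^3/4 - 3*n^2/4 - 9*n/8 + sqrt(2)*n/4 + 3*sqrt(2)/8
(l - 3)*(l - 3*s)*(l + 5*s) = l^3 + 2*l^2*s - 3*l^2 - 15*l*s^2 - 6*l*s + 45*s^2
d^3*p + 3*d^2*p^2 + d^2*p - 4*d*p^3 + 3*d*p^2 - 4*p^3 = (d - p)*(d + 4*p)*(d*p + p)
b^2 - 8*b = b*(b - 8)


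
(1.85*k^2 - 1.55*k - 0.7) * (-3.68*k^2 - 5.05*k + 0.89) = -6.808*k^4 - 3.6385*k^3 + 12.05*k^2 + 2.1555*k - 0.623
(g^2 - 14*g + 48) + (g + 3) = g^2 - 13*g + 51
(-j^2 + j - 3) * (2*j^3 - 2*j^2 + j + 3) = -2*j^5 + 4*j^4 - 9*j^3 + 4*j^2 - 9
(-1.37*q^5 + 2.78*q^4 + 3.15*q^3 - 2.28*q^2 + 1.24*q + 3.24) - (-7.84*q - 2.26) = -1.37*q^5 + 2.78*q^4 + 3.15*q^3 - 2.28*q^2 + 9.08*q + 5.5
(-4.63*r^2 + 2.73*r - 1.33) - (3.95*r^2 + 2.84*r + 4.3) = -8.58*r^2 - 0.11*r - 5.63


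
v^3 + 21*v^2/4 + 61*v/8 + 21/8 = (v + 1/2)*(v + 7/4)*(v + 3)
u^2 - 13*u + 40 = (u - 8)*(u - 5)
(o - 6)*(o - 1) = o^2 - 7*o + 6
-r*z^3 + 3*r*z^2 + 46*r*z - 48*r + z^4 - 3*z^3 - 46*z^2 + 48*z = (-r + z)*(z - 8)*(z - 1)*(z + 6)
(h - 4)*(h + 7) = h^2 + 3*h - 28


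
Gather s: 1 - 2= -1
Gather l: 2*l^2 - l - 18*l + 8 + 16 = 2*l^2 - 19*l + 24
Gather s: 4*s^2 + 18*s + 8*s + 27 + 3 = 4*s^2 + 26*s + 30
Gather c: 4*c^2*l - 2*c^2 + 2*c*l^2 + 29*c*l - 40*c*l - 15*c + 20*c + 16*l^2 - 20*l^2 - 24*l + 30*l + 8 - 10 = c^2*(4*l - 2) + c*(2*l^2 - 11*l + 5) - 4*l^2 + 6*l - 2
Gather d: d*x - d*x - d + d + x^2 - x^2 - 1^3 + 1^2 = 0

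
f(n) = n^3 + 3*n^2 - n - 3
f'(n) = 3*n^2 + 6*n - 1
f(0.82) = -1.25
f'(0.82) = 5.94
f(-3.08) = -0.68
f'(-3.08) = 8.98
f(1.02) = 0.16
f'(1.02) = 8.24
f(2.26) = 21.61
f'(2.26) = 27.88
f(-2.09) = 3.06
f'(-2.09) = -0.44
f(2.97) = 46.69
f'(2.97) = 43.28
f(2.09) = 17.14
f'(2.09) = 24.64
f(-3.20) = -1.85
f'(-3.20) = 10.52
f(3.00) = 48.00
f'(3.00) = 44.00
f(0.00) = -3.00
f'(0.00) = -1.00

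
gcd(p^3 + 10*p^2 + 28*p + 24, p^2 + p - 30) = p + 6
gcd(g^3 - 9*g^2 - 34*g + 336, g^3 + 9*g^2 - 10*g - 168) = g + 6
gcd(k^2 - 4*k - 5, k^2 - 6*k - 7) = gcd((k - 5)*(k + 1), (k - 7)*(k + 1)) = k + 1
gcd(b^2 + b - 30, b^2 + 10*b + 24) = b + 6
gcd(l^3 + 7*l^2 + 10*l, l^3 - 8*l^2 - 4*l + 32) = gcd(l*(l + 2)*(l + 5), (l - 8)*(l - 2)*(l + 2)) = l + 2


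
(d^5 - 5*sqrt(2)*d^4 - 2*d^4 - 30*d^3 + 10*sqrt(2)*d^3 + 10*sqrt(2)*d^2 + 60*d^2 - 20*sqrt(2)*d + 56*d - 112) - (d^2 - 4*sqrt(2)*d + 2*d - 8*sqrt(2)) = d^5 - 5*sqrt(2)*d^4 - 2*d^4 - 30*d^3 + 10*sqrt(2)*d^3 + 10*sqrt(2)*d^2 + 59*d^2 - 16*sqrt(2)*d + 54*d - 112 + 8*sqrt(2)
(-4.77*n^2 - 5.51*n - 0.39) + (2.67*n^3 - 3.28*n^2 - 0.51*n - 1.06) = 2.67*n^3 - 8.05*n^2 - 6.02*n - 1.45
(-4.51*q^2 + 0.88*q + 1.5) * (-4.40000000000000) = 19.844*q^2 - 3.872*q - 6.6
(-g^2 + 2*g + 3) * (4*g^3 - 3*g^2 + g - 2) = -4*g^5 + 11*g^4 + 5*g^3 - 5*g^2 - g - 6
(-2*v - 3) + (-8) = -2*v - 11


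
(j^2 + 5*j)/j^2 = (j + 5)/j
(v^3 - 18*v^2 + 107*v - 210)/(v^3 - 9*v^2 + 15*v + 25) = (v^2 - 13*v + 42)/(v^2 - 4*v - 5)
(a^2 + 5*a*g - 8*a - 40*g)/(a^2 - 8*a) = (a + 5*g)/a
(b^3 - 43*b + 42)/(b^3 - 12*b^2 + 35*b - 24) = (b^2 + b - 42)/(b^2 - 11*b + 24)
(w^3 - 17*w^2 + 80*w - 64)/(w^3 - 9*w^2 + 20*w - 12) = (w^2 - 16*w + 64)/(w^2 - 8*w + 12)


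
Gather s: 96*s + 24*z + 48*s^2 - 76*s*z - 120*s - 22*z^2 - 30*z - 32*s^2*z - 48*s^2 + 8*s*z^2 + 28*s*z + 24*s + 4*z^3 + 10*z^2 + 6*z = -32*s^2*z + s*(8*z^2 - 48*z) + 4*z^3 - 12*z^2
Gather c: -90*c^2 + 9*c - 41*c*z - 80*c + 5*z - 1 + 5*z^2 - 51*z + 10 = -90*c^2 + c*(-41*z - 71) + 5*z^2 - 46*z + 9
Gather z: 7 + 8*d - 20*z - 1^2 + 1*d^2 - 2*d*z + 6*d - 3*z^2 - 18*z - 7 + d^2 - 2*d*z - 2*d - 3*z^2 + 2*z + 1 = 2*d^2 + 12*d - 6*z^2 + z*(-4*d - 36)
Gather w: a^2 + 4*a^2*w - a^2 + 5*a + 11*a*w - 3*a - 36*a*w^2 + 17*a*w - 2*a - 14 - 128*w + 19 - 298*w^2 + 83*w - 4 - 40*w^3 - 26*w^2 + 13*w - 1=-40*w^3 + w^2*(-36*a - 324) + w*(4*a^2 + 28*a - 32)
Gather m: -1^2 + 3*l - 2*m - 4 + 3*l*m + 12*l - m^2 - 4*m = 15*l - m^2 + m*(3*l - 6) - 5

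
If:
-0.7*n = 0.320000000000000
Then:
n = -0.46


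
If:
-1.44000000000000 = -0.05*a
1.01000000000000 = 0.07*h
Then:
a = 28.80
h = 14.43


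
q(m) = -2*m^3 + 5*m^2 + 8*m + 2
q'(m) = -6*m^2 + 10*m + 8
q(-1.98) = 21.29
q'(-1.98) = -35.32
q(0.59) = 8.05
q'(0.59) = 11.81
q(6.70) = -321.48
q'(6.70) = -194.34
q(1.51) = 18.59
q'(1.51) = 9.42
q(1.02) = 13.24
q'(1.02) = 11.96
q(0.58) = 7.93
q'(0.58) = 11.78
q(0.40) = 5.87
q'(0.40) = 11.04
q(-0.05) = 1.61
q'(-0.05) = 7.48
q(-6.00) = 566.00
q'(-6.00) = -268.00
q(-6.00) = 566.00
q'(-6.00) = -268.00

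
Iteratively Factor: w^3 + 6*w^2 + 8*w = (w + 2)*(w^2 + 4*w) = w*(w + 2)*(w + 4)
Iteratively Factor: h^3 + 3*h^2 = (h)*(h^2 + 3*h) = h*(h + 3)*(h)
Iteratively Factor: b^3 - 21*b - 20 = (b - 5)*(b^2 + 5*b + 4) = (b - 5)*(b + 4)*(b + 1)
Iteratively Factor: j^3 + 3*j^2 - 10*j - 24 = (j + 4)*(j^2 - j - 6) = (j + 2)*(j + 4)*(j - 3)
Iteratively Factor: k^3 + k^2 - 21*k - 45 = (k - 5)*(k^2 + 6*k + 9) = (k - 5)*(k + 3)*(k + 3)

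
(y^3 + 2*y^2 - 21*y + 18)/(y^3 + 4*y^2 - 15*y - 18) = (y - 1)/(y + 1)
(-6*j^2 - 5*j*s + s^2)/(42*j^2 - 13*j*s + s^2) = (j + s)/(-7*j + s)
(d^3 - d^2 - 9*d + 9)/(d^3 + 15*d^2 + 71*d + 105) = (d^2 - 4*d + 3)/(d^2 + 12*d + 35)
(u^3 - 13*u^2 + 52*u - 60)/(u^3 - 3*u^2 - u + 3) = (u^3 - 13*u^2 + 52*u - 60)/(u^3 - 3*u^2 - u + 3)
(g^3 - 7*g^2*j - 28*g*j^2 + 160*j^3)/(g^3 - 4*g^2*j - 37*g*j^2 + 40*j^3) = (g - 4*j)/(g - j)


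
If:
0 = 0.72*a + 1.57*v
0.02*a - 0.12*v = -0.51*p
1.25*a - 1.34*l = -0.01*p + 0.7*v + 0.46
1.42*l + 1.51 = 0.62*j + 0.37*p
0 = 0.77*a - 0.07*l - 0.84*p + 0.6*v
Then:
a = -0.04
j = 1.53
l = -0.40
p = 0.01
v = 0.02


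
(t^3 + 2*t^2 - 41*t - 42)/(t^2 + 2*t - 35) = (t^2 - 5*t - 6)/(t - 5)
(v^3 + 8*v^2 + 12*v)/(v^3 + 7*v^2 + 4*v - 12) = v/(v - 1)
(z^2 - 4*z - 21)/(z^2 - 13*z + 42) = (z + 3)/(z - 6)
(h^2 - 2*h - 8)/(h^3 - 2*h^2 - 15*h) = (-h^2 + 2*h + 8)/(h*(-h^2 + 2*h + 15))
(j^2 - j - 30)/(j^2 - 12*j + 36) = (j + 5)/(j - 6)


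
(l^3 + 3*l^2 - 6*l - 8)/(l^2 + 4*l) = l - 1 - 2/l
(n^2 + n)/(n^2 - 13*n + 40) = n*(n + 1)/(n^2 - 13*n + 40)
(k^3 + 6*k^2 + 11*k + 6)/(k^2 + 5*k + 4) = (k^2 + 5*k + 6)/(k + 4)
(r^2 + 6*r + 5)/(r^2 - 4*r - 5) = (r + 5)/(r - 5)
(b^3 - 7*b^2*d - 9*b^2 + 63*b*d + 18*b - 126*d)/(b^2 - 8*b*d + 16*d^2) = (b^3 - 7*b^2*d - 9*b^2 + 63*b*d + 18*b - 126*d)/(b^2 - 8*b*d + 16*d^2)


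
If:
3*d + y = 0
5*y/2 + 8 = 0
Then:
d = 16/15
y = -16/5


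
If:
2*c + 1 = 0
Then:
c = -1/2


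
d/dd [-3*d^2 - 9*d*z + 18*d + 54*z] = -6*d - 9*z + 18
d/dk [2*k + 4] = 2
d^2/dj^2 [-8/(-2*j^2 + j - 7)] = 16*(-4*j^2 + 2*j + (4*j - 1)^2 - 14)/(2*j^2 - j + 7)^3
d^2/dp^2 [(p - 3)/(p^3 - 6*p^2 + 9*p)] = 6*(p^2 - 3*p + 3)/(p^3*(p^3 - 9*p^2 + 27*p - 27))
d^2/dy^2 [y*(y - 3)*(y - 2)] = 6*y - 10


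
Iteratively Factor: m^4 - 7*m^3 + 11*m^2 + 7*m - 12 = (m - 3)*(m^3 - 4*m^2 - m + 4) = (m - 3)*(m - 1)*(m^2 - 3*m - 4) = (m - 4)*(m - 3)*(m - 1)*(m + 1)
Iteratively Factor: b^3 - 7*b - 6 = (b + 2)*(b^2 - 2*b - 3) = (b + 1)*(b + 2)*(b - 3)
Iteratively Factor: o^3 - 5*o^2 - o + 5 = (o - 5)*(o^2 - 1) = (o - 5)*(o - 1)*(o + 1)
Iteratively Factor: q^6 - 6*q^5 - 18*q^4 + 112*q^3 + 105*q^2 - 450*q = (q)*(q^5 - 6*q^4 - 18*q^3 + 112*q^2 + 105*q - 450) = q*(q + 3)*(q^4 - 9*q^3 + 9*q^2 + 85*q - 150) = q*(q - 5)*(q + 3)*(q^3 - 4*q^2 - 11*q + 30) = q*(q - 5)*(q + 3)^2*(q^2 - 7*q + 10) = q*(q - 5)*(q - 2)*(q + 3)^2*(q - 5)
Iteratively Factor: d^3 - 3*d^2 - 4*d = (d - 4)*(d^2 + d) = (d - 4)*(d + 1)*(d)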